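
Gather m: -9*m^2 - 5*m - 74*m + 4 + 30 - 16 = -9*m^2 - 79*m + 18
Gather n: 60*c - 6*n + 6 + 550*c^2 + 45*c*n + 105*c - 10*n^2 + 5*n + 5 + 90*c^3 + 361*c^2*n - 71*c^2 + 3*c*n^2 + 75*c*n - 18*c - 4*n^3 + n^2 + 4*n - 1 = 90*c^3 + 479*c^2 + 147*c - 4*n^3 + n^2*(3*c - 9) + n*(361*c^2 + 120*c + 3) + 10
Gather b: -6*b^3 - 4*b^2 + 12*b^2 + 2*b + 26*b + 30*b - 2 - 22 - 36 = -6*b^3 + 8*b^2 + 58*b - 60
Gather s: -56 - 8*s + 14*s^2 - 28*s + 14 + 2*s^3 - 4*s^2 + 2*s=2*s^3 + 10*s^2 - 34*s - 42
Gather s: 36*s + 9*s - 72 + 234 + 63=45*s + 225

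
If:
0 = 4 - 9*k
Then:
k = 4/9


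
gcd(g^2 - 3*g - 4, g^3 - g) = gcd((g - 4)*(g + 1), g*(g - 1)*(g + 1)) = g + 1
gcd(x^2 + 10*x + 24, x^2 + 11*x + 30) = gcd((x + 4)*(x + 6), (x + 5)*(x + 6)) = x + 6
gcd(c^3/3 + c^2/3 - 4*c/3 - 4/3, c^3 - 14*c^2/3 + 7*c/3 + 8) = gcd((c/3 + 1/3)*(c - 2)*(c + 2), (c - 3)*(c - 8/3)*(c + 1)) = c + 1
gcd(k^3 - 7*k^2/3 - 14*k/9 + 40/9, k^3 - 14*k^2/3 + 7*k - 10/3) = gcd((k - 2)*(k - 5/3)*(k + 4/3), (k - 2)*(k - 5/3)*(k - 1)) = k^2 - 11*k/3 + 10/3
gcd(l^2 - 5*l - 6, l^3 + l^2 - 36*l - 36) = l^2 - 5*l - 6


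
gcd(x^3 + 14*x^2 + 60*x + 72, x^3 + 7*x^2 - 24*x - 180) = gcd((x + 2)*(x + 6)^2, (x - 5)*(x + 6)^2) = x^2 + 12*x + 36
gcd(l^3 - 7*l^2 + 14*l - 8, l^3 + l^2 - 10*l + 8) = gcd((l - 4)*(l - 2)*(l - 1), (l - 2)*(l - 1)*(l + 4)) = l^2 - 3*l + 2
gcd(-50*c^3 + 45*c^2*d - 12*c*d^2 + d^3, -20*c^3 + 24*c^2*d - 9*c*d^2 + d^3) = 10*c^2 - 7*c*d + d^2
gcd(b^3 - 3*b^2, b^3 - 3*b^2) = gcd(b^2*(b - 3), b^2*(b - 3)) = b^3 - 3*b^2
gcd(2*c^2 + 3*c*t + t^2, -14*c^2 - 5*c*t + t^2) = 2*c + t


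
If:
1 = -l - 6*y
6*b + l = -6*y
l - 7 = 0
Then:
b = 1/6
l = 7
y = -4/3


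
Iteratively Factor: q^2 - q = (q - 1)*(q)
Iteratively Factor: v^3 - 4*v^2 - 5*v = (v + 1)*(v^2 - 5*v) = (v - 5)*(v + 1)*(v)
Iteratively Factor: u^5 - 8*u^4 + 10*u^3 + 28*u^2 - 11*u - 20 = (u + 1)*(u^4 - 9*u^3 + 19*u^2 + 9*u - 20) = (u + 1)^2*(u^3 - 10*u^2 + 29*u - 20) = (u - 4)*(u + 1)^2*(u^2 - 6*u + 5) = (u - 4)*(u - 1)*(u + 1)^2*(u - 5)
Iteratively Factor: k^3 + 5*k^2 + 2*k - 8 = (k - 1)*(k^2 + 6*k + 8) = (k - 1)*(k + 4)*(k + 2)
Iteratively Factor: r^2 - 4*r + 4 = (r - 2)*(r - 2)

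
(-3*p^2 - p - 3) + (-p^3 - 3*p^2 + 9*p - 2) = -p^3 - 6*p^2 + 8*p - 5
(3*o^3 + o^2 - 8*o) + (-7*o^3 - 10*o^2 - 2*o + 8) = -4*o^3 - 9*o^2 - 10*o + 8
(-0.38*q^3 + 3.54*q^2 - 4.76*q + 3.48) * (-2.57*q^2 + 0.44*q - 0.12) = 0.9766*q^5 - 9.265*q^4 + 13.8364*q^3 - 11.4628*q^2 + 2.1024*q - 0.4176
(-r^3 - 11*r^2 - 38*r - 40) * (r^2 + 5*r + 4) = -r^5 - 16*r^4 - 97*r^3 - 274*r^2 - 352*r - 160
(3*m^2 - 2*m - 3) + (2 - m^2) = 2*m^2 - 2*m - 1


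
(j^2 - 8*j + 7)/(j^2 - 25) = (j^2 - 8*j + 7)/(j^2 - 25)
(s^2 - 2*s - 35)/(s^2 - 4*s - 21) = (s + 5)/(s + 3)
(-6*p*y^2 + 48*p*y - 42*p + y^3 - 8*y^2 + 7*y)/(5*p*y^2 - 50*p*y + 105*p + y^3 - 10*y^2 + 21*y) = (-6*p*y + 6*p + y^2 - y)/(5*p*y - 15*p + y^2 - 3*y)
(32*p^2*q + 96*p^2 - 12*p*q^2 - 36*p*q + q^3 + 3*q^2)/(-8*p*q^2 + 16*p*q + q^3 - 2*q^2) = (-4*p*q - 12*p + q^2 + 3*q)/(q*(q - 2))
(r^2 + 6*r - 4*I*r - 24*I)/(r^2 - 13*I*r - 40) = (r^2 + r*(6 - 4*I) - 24*I)/(r^2 - 13*I*r - 40)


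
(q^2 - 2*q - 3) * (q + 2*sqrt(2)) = q^3 - 2*q^2 + 2*sqrt(2)*q^2 - 4*sqrt(2)*q - 3*q - 6*sqrt(2)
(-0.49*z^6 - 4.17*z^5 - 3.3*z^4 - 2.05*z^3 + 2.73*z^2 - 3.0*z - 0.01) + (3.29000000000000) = -0.49*z^6 - 4.17*z^5 - 3.3*z^4 - 2.05*z^3 + 2.73*z^2 - 3.0*z + 3.28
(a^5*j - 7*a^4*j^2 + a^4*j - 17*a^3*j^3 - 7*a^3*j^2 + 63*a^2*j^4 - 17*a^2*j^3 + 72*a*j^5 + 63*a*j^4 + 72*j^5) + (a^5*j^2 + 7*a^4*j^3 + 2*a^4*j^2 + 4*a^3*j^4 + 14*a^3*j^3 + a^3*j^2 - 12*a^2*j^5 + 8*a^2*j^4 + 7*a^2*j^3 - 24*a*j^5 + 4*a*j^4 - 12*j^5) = a^5*j^2 + a^5*j + 7*a^4*j^3 - 5*a^4*j^2 + a^4*j + 4*a^3*j^4 - 3*a^3*j^3 - 6*a^3*j^2 - 12*a^2*j^5 + 71*a^2*j^4 - 10*a^2*j^3 + 48*a*j^5 + 67*a*j^4 + 60*j^5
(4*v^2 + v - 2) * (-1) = -4*v^2 - v + 2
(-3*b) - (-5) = 5 - 3*b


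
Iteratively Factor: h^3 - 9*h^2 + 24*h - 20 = (h - 2)*(h^2 - 7*h + 10) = (h - 2)^2*(h - 5)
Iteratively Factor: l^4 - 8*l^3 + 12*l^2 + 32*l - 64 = (l - 4)*(l^3 - 4*l^2 - 4*l + 16) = (l - 4)*(l - 2)*(l^2 - 2*l - 8) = (l - 4)^2*(l - 2)*(l + 2)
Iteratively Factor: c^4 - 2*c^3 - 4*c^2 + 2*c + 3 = (c - 1)*(c^3 - c^2 - 5*c - 3) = (c - 3)*(c - 1)*(c^2 + 2*c + 1) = (c - 3)*(c - 1)*(c + 1)*(c + 1)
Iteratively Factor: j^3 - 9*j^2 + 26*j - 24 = (j - 3)*(j^2 - 6*j + 8) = (j - 4)*(j - 3)*(j - 2)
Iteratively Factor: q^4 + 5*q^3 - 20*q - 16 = (q - 2)*(q^3 + 7*q^2 + 14*q + 8) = (q - 2)*(q + 1)*(q^2 + 6*q + 8) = (q - 2)*(q + 1)*(q + 4)*(q + 2)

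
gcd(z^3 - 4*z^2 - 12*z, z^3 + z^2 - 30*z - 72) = z - 6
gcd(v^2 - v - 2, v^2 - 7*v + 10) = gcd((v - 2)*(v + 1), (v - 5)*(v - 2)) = v - 2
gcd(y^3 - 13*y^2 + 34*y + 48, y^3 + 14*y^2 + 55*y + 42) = y + 1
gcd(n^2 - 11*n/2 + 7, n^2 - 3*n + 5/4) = 1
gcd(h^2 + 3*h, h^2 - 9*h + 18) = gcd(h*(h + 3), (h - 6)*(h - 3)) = 1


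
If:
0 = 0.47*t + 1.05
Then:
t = -2.23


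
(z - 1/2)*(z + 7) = z^2 + 13*z/2 - 7/2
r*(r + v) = r^2 + r*v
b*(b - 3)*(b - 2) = b^3 - 5*b^2 + 6*b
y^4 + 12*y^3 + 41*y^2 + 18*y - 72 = (y - 1)*(y + 3)*(y + 4)*(y + 6)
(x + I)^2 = x^2 + 2*I*x - 1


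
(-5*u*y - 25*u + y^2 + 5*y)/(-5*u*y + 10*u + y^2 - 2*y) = (y + 5)/(y - 2)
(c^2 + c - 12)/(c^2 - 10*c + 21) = (c + 4)/(c - 7)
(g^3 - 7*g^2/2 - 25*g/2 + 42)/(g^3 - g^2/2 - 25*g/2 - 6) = (2*g^2 + g - 21)/(2*g^2 + 7*g + 3)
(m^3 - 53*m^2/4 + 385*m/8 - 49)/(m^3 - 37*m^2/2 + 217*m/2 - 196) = (m - 7/4)/(m - 7)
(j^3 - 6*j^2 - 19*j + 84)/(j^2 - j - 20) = (j^2 - 10*j + 21)/(j - 5)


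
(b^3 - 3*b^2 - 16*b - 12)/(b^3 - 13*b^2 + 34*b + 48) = (b + 2)/(b - 8)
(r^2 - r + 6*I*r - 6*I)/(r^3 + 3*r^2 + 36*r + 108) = (r - 1)/(r^2 + r*(3 - 6*I) - 18*I)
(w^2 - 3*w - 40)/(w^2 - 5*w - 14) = (-w^2 + 3*w + 40)/(-w^2 + 5*w + 14)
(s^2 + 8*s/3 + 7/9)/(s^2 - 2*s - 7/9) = (3*s + 7)/(3*s - 7)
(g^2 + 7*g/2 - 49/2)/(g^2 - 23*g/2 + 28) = (g + 7)/(g - 8)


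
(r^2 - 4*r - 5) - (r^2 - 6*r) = 2*r - 5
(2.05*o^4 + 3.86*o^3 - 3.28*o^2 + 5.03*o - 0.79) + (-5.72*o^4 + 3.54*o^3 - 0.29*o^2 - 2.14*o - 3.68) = -3.67*o^4 + 7.4*o^3 - 3.57*o^2 + 2.89*o - 4.47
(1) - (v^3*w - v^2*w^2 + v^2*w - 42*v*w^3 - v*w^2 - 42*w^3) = -v^3*w + v^2*w^2 - v^2*w + 42*v*w^3 + v*w^2 + 42*w^3 + 1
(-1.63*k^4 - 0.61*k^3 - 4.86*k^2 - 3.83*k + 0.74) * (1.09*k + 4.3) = -1.7767*k^5 - 7.6739*k^4 - 7.9204*k^3 - 25.0727*k^2 - 15.6624*k + 3.182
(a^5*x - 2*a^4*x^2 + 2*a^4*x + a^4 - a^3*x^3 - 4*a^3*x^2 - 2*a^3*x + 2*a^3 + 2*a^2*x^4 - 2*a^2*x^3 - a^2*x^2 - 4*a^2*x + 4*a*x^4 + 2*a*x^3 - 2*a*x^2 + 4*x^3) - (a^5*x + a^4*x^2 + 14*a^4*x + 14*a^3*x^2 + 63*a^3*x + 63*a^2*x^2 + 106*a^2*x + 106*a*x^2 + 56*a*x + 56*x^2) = -3*a^4*x^2 - 12*a^4*x + a^4 - a^3*x^3 - 18*a^3*x^2 - 65*a^3*x + 2*a^3 + 2*a^2*x^4 - 2*a^2*x^3 - 64*a^2*x^2 - 110*a^2*x + 4*a*x^4 + 2*a*x^3 - 108*a*x^2 - 56*a*x + 4*x^3 - 56*x^2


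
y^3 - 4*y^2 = y^2*(y - 4)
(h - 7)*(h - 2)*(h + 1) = h^3 - 8*h^2 + 5*h + 14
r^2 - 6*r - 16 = (r - 8)*(r + 2)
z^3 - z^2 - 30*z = z*(z - 6)*(z + 5)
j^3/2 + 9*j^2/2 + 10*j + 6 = (j/2 + 1/2)*(j + 2)*(j + 6)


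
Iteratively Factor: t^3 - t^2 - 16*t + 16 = (t + 4)*(t^2 - 5*t + 4) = (t - 1)*(t + 4)*(t - 4)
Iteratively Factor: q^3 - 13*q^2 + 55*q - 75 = (q - 3)*(q^2 - 10*q + 25) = (q - 5)*(q - 3)*(q - 5)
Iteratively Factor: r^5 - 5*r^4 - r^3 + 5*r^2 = (r)*(r^4 - 5*r^3 - r^2 + 5*r) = r*(r + 1)*(r^3 - 6*r^2 + 5*r) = r*(r - 1)*(r + 1)*(r^2 - 5*r) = r^2*(r - 1)*(r + 1)*(r - 5)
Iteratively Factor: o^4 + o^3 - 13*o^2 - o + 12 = (o + 4)*(o^3 - 3*o^2 - o + 3) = (o - 1)*(o + 4)*(o^2 - 2*o - 3) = (o - 3)*(o - 1)*(o + 4)*(o + 1)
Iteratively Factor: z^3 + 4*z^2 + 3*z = (z + 1)*(z^2 + 3*z) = (z + 1)*(z + 3)*(z)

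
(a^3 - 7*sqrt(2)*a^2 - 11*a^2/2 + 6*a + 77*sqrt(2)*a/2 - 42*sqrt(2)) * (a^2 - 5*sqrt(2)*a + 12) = a^5 - 12*sqrt(2)*a^4 - 11*a^4/2 + 88*a^3 + 66*sqrt(2)*a^3 - 451*a^2 - 156*sqrt(2)*a^2 + 492*a + 462*sqrt(2)*a - 504*sqrt(2)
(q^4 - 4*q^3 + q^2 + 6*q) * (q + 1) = q^5 - 3*q^4 - 3*q^3 + 7*q^2 + 6*q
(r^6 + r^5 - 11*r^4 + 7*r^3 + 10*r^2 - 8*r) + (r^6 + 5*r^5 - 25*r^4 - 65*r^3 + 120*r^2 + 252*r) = 2*r^6 + 6*r^5 - 36*r^4 - 58*r^3 + 130*r^2 + 244*r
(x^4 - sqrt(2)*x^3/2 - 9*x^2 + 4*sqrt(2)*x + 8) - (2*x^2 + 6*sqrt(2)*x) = x^4 - sqrt(2)*x^3/2 - 11*x^2 - 2*sqrt(2)*x + 8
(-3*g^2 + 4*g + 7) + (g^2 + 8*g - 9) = -2*g^2 + 12*g - 2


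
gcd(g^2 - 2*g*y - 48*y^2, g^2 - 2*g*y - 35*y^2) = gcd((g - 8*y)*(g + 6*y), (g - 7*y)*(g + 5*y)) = 1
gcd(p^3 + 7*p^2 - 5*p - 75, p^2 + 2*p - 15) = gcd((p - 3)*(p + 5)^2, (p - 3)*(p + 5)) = p^2 + 2*p - 15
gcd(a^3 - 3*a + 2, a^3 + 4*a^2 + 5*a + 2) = a + 2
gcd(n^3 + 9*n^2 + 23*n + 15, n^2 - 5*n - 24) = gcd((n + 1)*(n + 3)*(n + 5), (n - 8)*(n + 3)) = n + 3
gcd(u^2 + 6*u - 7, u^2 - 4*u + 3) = u - 1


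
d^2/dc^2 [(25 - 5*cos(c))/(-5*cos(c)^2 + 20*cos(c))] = (8*(cos(c) - 5)*(cos(c) - 2)^2*sin(c)^2 - (cos(c) - 4)^2*cos(c)^3 + 2*(cos(c) - 4)*(10*cos(c) - 8*cos(2*c) + cos(3*c) + 1)*cos(c))/((cos(c) - 4)^3*cos(c)^3)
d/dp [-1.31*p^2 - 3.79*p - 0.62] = -2.62*p - 3.79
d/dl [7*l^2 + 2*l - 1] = 14*l + 2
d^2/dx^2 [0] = 0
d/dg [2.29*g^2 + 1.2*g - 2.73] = 4.58*g + 1.2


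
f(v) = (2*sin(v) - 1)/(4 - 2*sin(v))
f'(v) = 2*cos(v)/(4 - 2*sin(v)) + 2*(2*sin(v) - 1)*cos(v)/(4 - 2*sin(v))^2 = 3*cos(v)/(2*(sin(v) - 2)^2)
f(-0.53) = -0.40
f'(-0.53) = 0.21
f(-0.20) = -0.32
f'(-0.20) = 0.30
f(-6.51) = -0.33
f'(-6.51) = 0.30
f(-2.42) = -0.44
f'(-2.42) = -0.16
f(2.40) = 0.13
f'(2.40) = -0.63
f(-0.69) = -0.43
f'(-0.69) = 0.17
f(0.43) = -0.05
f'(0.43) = 0.54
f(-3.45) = -0.12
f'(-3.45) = -0.50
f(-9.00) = -0.38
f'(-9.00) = -0.23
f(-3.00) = -0.30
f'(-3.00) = -0.32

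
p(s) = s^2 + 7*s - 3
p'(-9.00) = -11.00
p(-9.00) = 15.00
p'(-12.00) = -17.00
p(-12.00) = 57.00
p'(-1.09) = 4.82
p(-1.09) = -9.44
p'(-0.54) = 5.92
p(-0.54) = -6.49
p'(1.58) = 10.16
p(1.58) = 10.56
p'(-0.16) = 6.68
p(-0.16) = -4.09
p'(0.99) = 8.98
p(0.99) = 4.91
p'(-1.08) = 4.84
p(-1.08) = -9.39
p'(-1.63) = 3.74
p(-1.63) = -11.75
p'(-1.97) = 3.06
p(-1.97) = -12.91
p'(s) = 2*s + 7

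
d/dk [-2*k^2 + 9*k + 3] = 9 - 4*k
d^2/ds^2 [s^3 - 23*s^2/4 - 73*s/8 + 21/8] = 6*s - 23/2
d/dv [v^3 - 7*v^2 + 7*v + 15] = 3*v^2 - 14*v + 7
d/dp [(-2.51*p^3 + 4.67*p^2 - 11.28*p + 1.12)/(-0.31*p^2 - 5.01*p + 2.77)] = (0.7781*p^4 + 25.1502*p^3 - 47.7516*p^2 + 26.5662*p - 25.6344)/(0.0961*p^4 + 3.1062*p^3 + 23.3827*p^2 - 27.7554*p + 7.6729)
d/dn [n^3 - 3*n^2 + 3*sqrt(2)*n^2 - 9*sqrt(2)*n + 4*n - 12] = 3*n^2 - 6*n + 6*sqrt(2)*n - 9*sqrt(2) + 4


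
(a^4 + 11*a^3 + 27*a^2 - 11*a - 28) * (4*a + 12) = 4*a^5 + 56*a^4 + 240*a^3 + 280*a^2 - 244*a - 336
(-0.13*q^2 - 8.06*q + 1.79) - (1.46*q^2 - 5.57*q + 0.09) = -1.59*q^2 - 2.49*q + 1.7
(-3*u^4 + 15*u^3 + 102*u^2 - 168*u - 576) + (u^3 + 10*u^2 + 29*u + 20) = -3*u^4 + 16*u^3 + 112*u^2 - 139*u - 556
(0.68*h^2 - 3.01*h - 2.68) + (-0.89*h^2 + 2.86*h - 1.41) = -0.21*h^2 - 0.15*h - 4.09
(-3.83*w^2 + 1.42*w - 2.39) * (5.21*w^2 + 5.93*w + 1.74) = -19.9543*w^4 - 15.3137*w^3 - 10.6955*w^2 - 11.7019*w - 4.1586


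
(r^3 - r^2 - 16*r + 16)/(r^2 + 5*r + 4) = (r^2 - 5*r + 4)/(r + 1)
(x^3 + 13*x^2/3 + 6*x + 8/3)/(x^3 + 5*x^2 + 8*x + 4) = (x + 4/3)/(x + 2)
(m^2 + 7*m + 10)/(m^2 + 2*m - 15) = (m + 2)/(m - 3)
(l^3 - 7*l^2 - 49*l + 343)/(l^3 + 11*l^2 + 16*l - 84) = (l^2 - 14*l + 49)/(l^2 + 4*l - 12)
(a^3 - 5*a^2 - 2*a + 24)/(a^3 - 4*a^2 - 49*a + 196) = (a^2 - a - 6)/(a^2 - 49)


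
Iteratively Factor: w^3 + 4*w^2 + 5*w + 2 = (w + 2)*(w^2 + 2*w + 1) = (w + 1)*(w + 2)*(w + 1)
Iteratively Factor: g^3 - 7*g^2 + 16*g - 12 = (g - 2)*(g^2 - 5*g + 6) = (g - 3)*(g - 2)*(g - 2)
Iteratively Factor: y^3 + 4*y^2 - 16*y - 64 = (y + 4)*(y^2 - 16) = (y + 4)^2*(y - 4)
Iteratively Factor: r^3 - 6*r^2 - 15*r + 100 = (r - 5)*(r^2 - r - 20) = (r - 5)*(r + 4)*(r - 5)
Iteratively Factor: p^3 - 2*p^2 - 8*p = (p - 4)*(p^2 + 2*p) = (p - 4)*(p + 2)*(p)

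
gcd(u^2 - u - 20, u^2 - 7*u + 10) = u - 5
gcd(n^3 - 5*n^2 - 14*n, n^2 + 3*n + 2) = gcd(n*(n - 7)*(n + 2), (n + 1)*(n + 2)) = n + 2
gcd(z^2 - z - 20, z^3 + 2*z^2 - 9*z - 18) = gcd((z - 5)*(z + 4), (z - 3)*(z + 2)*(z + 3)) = 1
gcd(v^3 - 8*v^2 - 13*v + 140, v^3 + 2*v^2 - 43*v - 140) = v^2 - 3*v - 28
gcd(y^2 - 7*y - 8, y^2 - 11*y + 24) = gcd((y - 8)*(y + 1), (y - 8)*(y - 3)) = y - 8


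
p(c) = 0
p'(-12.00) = 0.00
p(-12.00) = 0.00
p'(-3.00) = 0.00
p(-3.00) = 0.00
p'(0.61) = 0.00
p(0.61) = 0.00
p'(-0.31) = 0.00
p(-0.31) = 0.00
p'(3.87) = 0.00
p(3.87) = 0.00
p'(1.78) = 0.00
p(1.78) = 0.00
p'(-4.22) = 0.00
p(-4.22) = 0.00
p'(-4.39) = 0.00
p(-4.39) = 0.00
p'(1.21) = 0.00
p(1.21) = 0.00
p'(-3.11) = 0.00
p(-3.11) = 0.00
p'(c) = 0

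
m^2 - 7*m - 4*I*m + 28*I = (m - 7)*(m - 4*I)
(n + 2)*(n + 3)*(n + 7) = n^3 + 12*n^2 + 41*n + 42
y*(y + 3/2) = y^2 + 3*y/2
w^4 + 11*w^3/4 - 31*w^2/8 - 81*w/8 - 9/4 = (w - 2)*(w + 1/4)*(w + 3/2)*(w + 3)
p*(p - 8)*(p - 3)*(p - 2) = p^4 - 13*p^3 + 46*p^2 - 48*p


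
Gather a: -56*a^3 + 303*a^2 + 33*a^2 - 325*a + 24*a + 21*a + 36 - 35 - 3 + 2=-56*a^3 + 336*a^2 - 280*a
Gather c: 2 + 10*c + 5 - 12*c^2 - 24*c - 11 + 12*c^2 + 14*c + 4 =0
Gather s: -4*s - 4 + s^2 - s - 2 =s^2 - 5*s - 6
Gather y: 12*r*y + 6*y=y*(12*r + 6)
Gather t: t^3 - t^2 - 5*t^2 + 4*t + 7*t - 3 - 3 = t^3 - 6*t^2 + 11*t - 6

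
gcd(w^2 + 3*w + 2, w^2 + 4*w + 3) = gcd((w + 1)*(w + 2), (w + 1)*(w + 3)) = w + 1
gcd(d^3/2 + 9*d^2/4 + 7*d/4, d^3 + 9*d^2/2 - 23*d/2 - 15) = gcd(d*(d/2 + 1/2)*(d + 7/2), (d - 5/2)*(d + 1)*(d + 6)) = d + 1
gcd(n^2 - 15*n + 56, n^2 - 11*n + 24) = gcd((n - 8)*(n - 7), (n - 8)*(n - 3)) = n - 8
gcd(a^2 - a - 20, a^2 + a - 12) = a + 4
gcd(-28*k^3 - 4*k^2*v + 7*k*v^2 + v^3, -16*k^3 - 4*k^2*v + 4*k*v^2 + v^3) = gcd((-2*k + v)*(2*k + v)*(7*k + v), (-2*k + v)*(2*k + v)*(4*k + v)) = -4*k^2 + v^2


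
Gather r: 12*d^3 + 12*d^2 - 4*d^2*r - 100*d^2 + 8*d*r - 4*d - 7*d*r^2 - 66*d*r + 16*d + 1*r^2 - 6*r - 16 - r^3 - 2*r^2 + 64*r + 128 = 12*d^3 - 88*d^2 + 12*d - r^3 + r^2*(-7*d - 1) + r*(-4*d^2 - 58*d + 58) + 112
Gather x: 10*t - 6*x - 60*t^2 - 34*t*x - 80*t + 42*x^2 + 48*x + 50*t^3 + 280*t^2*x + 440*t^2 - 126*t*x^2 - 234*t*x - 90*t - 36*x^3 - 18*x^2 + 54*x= 50*t^3 + 380*t^2 - 160*t - 36*x^3 + x^2*(24 - 126*t) + x*(280*t^2 - 268*t + 96)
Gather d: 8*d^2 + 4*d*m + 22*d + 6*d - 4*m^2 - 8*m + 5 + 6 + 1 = 8*d^2 + d*(4*m + 28) - 4*m^2 - 8*m + 12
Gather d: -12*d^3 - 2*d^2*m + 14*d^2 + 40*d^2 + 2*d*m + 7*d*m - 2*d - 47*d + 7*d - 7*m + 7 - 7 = -12*d^3 + d^2*(54 - 2*m) + d*(9*m - 42) - 7*m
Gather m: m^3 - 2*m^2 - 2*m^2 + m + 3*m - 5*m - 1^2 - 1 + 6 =m^3 - 4*m^2 - m + 4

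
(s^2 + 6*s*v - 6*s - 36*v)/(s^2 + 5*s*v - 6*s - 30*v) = (s + 6*v)/(s + 5*v)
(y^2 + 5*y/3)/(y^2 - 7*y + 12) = y*(3*y + 5)/(3*(y^2 - 7*y + 12))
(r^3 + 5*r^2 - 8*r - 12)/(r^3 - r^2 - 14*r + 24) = (r^2 + 7*r + 6)/(r^2 + r - 12)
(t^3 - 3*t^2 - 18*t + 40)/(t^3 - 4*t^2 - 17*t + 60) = (t - 2)/(t - 3)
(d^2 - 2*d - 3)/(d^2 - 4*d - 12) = (-d^2 + 2*d + 3)/(-d^2 + 4*d + 12)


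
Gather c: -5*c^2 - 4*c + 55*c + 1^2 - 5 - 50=-5*c^2 + 51*c - 54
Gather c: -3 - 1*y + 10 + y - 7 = 0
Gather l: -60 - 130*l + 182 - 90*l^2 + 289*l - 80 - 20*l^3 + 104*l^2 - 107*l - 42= -20*l^3 + 14*l^2 + 52*l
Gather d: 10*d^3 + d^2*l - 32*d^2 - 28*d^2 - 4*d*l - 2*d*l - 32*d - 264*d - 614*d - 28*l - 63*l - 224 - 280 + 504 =10*d^3 + d^2*(l - 60) + d*(-6*l - 910) - 91*l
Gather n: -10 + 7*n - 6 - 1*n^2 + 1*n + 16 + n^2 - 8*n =0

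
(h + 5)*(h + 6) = h^2 + 11*h + 30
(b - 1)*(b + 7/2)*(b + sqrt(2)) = b^3 + sqrt(2)*b^2 + 5*b^2/2 - 7*b/2 + 5*sqrt(2)*b/2 - 7*sqrt(2)/2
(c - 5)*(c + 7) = c^2 + 2*c - 35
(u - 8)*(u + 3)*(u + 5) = u^3 - 49*u - 120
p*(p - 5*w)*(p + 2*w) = p^3 - 3*p^2*w - 10*p*w^2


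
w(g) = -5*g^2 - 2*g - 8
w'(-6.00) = 58.00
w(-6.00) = -176.00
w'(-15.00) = 148.00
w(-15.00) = -1103.00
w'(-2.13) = 19.30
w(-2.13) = -26.42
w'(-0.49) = 2.90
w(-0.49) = -8.22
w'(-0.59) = 3.90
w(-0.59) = -8.56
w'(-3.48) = 32.80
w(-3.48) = -61.59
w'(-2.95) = 27.50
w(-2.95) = -45.61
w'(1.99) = -21.90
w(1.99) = -31.78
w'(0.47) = -6.70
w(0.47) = -10.04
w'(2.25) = -24.50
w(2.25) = -37.81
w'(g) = -10*g - 2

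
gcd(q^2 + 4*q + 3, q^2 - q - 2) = q + 1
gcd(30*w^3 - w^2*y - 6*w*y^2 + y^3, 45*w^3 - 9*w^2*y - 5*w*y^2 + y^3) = 15*w^2 - 8*w*y + y^2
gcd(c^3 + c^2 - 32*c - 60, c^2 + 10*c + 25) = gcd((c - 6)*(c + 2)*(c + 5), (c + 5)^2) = c + 5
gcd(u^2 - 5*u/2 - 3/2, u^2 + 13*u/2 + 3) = u + 1/2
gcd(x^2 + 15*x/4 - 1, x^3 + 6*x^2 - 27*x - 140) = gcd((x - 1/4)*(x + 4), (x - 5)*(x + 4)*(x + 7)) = x + 4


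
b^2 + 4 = (b - 2*I)*(b + 2*I)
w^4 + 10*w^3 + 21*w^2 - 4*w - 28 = (w - 1)*(w + 2)^2*(w + 7)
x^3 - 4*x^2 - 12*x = x*(x - 6)*(x + 2)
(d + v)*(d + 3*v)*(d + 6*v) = d^3 + 10*d^2*v + 27*d*v^2 + 18*v^3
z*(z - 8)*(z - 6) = z^3 - 14*z^2 + 48*z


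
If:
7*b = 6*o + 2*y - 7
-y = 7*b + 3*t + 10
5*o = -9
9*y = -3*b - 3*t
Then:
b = -51/20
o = -9/5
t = 21/8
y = -1/40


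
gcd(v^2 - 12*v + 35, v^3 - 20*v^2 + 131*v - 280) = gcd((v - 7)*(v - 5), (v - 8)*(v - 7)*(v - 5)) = v^2 - 12*v + 35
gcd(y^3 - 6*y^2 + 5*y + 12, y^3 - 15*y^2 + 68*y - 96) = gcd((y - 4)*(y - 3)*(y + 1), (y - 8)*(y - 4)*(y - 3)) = y^2 - 7*y + 12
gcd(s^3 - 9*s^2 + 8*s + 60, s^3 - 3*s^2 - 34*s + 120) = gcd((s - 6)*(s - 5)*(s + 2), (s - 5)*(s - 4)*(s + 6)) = s - 5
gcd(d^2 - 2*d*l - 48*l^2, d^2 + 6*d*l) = d + 6*l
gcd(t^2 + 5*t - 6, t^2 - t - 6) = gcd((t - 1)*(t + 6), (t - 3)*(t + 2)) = 1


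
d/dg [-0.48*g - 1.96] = -0.480000000000000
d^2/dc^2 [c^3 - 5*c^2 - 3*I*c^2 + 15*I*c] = 6*c - 10 - 6*I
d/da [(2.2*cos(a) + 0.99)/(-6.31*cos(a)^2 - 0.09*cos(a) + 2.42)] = (13.882*sin(a)^2 - 12.4938*cos(a) - 19.2951)*sin(a)/(6.31*cos(a)^2 + 0.09*cos(a) - 2.42)^2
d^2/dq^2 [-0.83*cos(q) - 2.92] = 0.83*cos(q)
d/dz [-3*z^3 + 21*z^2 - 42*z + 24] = -9*z^2 + 42*z - 42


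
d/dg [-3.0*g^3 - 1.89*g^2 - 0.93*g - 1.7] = -9.0*g^2 - 3.78*g - 0.93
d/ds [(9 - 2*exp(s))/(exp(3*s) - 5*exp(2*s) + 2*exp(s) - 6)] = (4*exp(3*s) - 37*exp(2*s) + 90*exp(s) - 6)*exp(s)/(exp(6*s) - 10*exp(5*s) + 29*exp(4*s) - 32*exp(3*s) + 64*exp(2*s) - 24*exp(s) + 36)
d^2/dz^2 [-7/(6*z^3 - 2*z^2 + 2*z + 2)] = 7*((9*z - 1)*(3*z^3 - z^2 + z + 1) - (9*z^2 - 2*z + 1)^2)/(3*z^3 - z^2 + z + 1)^3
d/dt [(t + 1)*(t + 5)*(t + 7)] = 3*t^2 + 26*t + 47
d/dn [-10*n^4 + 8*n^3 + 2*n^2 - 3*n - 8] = -40*n^3 + 24*n^2 + 4*n - 3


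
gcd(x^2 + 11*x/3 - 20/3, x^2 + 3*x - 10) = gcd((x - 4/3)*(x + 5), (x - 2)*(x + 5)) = x + 5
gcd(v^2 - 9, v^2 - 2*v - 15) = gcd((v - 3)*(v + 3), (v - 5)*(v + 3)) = v + 3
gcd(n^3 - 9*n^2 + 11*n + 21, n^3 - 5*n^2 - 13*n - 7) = n^2 - 6*n - 7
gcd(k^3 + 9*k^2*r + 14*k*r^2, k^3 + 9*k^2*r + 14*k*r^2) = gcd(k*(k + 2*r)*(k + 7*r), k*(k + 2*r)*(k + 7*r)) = k^3 + 9*k^2*r + 14*k*r^2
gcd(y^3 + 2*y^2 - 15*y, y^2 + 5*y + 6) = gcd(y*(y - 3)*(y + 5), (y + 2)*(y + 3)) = 1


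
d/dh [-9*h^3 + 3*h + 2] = 3 - 27*h^2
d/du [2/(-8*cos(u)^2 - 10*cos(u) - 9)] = -4*(8*cos(u) + 5)*sin(u)/(8*cos(u)^2 + 10*cos(u) + 9)^2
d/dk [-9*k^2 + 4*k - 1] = 4 - 18*k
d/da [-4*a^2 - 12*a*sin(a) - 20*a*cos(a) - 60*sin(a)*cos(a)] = 20*a*sin(a) - 12*a*cos(a) - 8*a - 12*sin(a) - 20*cos(a) - 60*cos(2*a)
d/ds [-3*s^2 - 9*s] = -6*s - 9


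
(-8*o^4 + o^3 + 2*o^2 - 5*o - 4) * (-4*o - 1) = 32*o^5 + 4*o^4 - 9*o^3 + 18*o^2 + 21*o + 4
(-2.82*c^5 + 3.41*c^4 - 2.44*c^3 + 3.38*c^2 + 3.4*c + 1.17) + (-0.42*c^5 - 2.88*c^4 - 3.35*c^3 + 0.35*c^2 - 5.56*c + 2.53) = -3.24*c^5 + 0.53*c^4 - 5.79*c^3 + 3.73*c^2 - 2.16*c + 3.7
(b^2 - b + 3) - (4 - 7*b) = b^2 + 6*b - 1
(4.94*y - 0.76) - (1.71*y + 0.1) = 3.23*y - 0.86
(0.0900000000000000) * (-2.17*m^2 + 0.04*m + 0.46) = -0.1953*m^2 + 0.0036*m + 0.0414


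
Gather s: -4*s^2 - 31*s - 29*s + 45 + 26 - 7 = -4*s^2 - 60*s + 64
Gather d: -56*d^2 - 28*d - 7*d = -56*d^2 - 35*d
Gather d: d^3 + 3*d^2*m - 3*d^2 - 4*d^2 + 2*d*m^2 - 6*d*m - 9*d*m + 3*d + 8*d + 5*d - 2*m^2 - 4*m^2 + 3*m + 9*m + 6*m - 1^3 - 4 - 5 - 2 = d^3 + d^2*(3*m - 7) + d*(2*m^2 - 15*m + 16) - 6*m^2 + 18*m - 12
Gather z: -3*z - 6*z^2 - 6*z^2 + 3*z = -12*z^2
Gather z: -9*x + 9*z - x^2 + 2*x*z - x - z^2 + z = -x^2 - 10*x - z^2 + z*(2*x + 10)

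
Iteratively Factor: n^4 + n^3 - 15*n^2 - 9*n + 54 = (n - 2)*(n^3 + 3*n^2 - 9*n - 27) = (n - 3)*(n - 2)*(n^2 + 6*n + 9) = (n - 3)*(n - 2)*(n + 3)*(n + 3)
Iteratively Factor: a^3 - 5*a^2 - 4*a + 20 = (a + 2)*(a^2 - 7*a + 10) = (a - 5)*(a + 2)*(a - 2)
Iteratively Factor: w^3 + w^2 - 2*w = (w)*(w^2 + w - 2) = w*(w - 1)*(w + 2)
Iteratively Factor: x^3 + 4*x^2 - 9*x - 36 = (x + 3)*(x^2 + x - 12) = (x + 3)*(x + 4)*(x - 3)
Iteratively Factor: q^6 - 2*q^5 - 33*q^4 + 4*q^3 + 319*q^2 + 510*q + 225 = (q + 1)*(q^5 - 3*q^4 - 30*q^3 + 34*q^2 + 285*q + 225) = (q + 1)*(q + 3)*(q^4 - 6*q^3 - 12*q^2 + 70*q + 75) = (q - 5)*(q + 1)*(q + 3)*(q^3 - q^2 - 17*q - 15) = (q - 5)*(q + 1)*(q + 3)^2*(q^2 - 4*q - 5) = (q - 5)^2*(q + 1)*(q + 3)^2*(q + 1)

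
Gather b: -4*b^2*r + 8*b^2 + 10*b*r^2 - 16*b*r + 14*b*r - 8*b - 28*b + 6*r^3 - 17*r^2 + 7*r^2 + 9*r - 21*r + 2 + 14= b^2*(8 - 4*r) + b*(10*r^2 - 2*r - 36) + 6*r^3 - 10*r^2 - 12*r + 16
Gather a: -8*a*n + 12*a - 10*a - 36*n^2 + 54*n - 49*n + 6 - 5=a*(2 - 8*n) - 36*n^2 + 5*n + 1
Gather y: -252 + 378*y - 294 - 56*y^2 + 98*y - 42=-56*y^2 + 476*y - 588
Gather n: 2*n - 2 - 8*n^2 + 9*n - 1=-8*n^2 + 11*n - 3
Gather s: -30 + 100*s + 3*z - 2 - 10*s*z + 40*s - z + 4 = s*(140 - 10*z) + 2*z - 28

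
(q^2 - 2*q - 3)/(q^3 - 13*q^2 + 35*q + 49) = (q - 3)/(q^2 - 14*q + 49)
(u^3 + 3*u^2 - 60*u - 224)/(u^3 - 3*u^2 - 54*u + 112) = (u + 4)/(u - 2)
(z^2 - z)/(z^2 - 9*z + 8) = z/(z - 8)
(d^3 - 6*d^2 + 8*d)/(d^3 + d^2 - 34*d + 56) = d/(d + 7)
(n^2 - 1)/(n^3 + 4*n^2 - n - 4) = 1/(n + 4)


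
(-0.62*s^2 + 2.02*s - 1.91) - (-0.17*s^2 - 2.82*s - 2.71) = -0.45*s^2 + 4.84*s + 0.8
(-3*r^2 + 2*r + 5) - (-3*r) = -3*r^2 + 5*r + 5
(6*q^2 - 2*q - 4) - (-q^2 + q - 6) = 7*q^2 - 3*q + 2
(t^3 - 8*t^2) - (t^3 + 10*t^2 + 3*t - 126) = -18*t^2 - 3*t + 126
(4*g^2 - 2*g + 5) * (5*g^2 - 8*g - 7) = 20*g^4 - 42*g^3 + 13*g^2 - 26*g - 35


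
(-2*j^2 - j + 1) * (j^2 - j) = -2*j^4 + j^3 + 2*j^2 - j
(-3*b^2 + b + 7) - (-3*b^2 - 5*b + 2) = 6*b + 5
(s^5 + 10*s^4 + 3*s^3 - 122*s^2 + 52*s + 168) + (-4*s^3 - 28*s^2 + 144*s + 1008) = s^5 + 10*s^4 - s^3 - 150*s^2 + 196*s + 1176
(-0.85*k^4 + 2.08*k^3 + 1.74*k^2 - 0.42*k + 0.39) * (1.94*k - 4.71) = -1.649*k^5 + 8.0387*k^4 - 6.4212*k^3 - 9.0102*k^2 + 2.7348*k - 1.8369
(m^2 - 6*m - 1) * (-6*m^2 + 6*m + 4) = -6*m^4 + 42*m^3 - 26*m^2 - 30*m - 4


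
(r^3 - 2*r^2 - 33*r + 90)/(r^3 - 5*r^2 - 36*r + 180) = (r - 3)/(r - 6)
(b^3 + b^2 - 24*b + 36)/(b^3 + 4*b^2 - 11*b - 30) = (b^2 + 4*b - 12)/(b^2 + 7*b + 10)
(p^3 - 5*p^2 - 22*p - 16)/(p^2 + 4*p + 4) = (p^2 - 7*p - 8)/(p + 2)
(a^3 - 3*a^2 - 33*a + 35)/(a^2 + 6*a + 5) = (a^2 - 8*a + 7)/(a + 1)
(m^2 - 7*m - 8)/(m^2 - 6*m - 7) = (m - 8)/(m - 7)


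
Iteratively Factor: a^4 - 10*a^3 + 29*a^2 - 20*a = (a - 5)*(a^3 - 5*a^2 + 4*a) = (a - 5)*(a - 4)*(a^2 - a) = (a - 5)*(a - 4)*(a - 1)*(a)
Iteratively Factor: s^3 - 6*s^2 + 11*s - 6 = (s - 1)*(s^2 - 5*s + 6) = (s - 2)*(s - 1)*(s - 3)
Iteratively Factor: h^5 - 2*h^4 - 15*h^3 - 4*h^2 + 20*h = (h + 2)*(h^4 - 4*h^3 - 7*h^2 + 10*h) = (h + 2)^2*(h^3 - 6*h^2 + 5*h) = (h - 1)*(h + 2)^2*(h^2 - 5*h) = (h - 5)*(h - 1)*(h + 2)^2*(h)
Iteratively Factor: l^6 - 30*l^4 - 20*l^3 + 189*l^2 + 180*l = (l - 5)*(l^5 + 5*l^4 - 5*l^3 - 45*l^2 - 36*l) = (l - 5)*(l + 4)*(l^4 + l^3 - 9*l^2 - 9*l) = l*(l - 5)*(l + 4)*(l^3 + l^2 - 9*l - 9) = l*(l - 5)*(l + 3)*(l + 4)*(l^2 - 2*l - 3) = l*(l - 5)*(l - 3)*(l + 3)*(l + 4)*(l + 1)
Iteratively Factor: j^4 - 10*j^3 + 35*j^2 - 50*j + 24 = (j - 1)*(j^3 - 9*j^2 + 26*j - 24) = (j - 2)*(j - 1)*(j^2 - 7*j + 12) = (j - 4)*(j - 2)*(j - 1)*(j - 3)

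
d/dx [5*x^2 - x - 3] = 10*x - 1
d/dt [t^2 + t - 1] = 2*t + 1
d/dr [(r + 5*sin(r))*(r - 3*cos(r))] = (r + 5*sin(r))*(3*sin(r) + 1) + (r - 3*cos(r))*(5*cos(r) + 1)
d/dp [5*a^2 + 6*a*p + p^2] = 6*a + 2*p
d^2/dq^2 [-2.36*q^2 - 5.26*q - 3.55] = -4.72000000000000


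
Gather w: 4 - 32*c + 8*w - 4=-32*c + 8*w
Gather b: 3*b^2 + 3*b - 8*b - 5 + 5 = 3*b^2 - 5*b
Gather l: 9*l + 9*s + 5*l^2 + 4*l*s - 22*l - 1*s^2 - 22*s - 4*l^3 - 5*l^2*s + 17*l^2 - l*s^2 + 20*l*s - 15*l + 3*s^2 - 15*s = -4*l^3 + l^2*(22 - 5*s) + l*(-s^2 + 24*s - 28) + 2*s^2 - 28*s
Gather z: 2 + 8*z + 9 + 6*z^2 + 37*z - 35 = 6*z^2 + 45*z - 24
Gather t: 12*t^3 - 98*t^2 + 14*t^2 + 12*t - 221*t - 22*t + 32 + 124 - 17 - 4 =12*t^3 - 84*t^2 - 231*t + 135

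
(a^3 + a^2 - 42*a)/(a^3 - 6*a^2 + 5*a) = (a^2 + a - 42)/(a^2 - 6*a + 5)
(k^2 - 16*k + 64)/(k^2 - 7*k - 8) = (k - 8)/(k + 1)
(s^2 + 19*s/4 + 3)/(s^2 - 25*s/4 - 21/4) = (s + 4)/(s - 7)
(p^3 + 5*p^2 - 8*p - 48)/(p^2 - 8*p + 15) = (p^2 + 8*p + 16)/(p - 5)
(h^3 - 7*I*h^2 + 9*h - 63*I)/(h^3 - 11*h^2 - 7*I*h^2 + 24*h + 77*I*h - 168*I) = (h^2 + 9)/(h^2 - 11*h + 24)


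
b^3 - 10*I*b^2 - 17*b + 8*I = (b - 8*I)*(b - I)^2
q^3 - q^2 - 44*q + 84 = (q - 6)*(q - 2)*(q + 7)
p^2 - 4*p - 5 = (p - 5)*(p + 1)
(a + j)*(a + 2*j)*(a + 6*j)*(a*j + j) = a^4*j + 9*a^3*j^2 + a^3*j + 20*a^2*j^3 + 9*a^2*j^2 + 12*a*j^4 + 20*a*j^3 + 12*j^4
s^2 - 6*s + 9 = (s - 3)^2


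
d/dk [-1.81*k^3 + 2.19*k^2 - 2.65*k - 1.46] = -5.43*k^2 + 4.38*k - 2.65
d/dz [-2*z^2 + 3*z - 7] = 3 - 4*z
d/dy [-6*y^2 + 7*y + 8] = 7 - 12*y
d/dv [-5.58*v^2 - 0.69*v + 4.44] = -11.16*v - 0.69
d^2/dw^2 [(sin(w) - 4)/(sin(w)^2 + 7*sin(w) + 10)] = (-sin(w)^5 + 23*sin(w)^4 + 146*sin(w)^3 + 82*sin(w)^2 - 608*sin(w) - 452)/(sin(w)^2 + 7*sin(w) + 10)^3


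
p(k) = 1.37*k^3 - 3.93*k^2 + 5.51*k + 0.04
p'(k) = 4.11*k^2 - 7.86*k + 5.51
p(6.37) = 229.78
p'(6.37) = 122.21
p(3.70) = 36.02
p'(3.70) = 32.69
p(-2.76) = -73.91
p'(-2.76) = 58.51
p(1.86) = 5.51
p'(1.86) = 5.11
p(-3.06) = -92.87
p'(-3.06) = 68.05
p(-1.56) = -23.32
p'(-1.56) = 27.77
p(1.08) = 3.13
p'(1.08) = 1.82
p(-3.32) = -111.71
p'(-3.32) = 76.91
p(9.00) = 730.03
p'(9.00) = 267.68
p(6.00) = 187.54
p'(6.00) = 106.31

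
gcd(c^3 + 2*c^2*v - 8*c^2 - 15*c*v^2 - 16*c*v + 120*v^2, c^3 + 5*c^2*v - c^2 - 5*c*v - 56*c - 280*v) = c^2 + 5*c*v - 8*c - 40*v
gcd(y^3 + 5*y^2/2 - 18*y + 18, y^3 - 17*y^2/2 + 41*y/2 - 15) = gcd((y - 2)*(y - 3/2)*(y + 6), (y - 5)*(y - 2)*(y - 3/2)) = y^2 - 7*y/2 + 3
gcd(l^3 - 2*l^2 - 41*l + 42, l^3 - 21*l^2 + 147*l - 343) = l - 7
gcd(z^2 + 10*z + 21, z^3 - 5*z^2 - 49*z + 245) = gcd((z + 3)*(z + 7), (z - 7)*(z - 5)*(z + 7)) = z + 7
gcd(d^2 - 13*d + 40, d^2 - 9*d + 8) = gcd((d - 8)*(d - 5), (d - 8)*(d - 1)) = d - 8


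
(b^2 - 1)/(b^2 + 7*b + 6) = (b - 1)/(b + 6)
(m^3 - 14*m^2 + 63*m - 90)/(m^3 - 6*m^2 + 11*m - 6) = (m^2 - 11*m + 30)/(m^2 - 3*m + 2)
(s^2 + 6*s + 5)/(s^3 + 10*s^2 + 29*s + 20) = 1/(s + 4)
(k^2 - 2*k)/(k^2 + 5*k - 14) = k/(k + 7)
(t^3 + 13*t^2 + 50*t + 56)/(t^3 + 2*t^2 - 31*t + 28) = (t^2 + 6*t + 8)/(t^2 - 5*t + 4)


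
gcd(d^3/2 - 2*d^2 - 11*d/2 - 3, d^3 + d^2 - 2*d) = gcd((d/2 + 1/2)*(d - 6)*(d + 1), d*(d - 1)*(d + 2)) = 1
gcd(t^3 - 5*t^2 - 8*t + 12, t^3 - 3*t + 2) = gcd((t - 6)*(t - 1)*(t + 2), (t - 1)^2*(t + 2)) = t^2 + t - 2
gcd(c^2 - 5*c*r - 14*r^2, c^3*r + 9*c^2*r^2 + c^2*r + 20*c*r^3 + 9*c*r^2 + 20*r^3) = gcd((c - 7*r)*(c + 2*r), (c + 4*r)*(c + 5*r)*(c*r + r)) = 1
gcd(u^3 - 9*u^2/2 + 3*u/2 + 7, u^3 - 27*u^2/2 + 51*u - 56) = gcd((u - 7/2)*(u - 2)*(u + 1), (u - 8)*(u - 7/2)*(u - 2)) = u^2 - 11*u/2 + 7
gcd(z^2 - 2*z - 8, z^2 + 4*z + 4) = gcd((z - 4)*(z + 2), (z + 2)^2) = z + 2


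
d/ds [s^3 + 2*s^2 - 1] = s*(3*s + 4)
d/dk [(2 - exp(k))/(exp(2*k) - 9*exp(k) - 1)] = ((exp(k) - 2)*(2*exp(k) - 9) - exp(2*k) + 9*exp(k) + 1)*exp(k)/(-exp(2*k) + 9*exp(k) + 1)^2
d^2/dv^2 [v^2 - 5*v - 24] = 2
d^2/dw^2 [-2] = 0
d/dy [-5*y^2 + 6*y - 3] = 6 - 10*y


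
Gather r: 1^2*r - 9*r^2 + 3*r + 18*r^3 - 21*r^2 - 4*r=18*r^3 - 30*r^2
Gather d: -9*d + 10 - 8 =2 - 9*d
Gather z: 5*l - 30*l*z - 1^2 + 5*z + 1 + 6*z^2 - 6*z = 5*l + 6*z^2 + z*(-30*l - 1)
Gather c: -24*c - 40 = -24*c - 40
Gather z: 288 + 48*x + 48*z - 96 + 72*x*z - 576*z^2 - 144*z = 48*x - 576*z^2 + z*(72*x - 96) + 192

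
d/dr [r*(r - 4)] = 2*r - 4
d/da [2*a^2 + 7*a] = 4*a + 7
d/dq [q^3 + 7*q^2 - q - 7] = 3*q^2 + 14*q - 1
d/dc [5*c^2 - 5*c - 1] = 10*c - 5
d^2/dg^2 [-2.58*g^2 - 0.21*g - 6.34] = -5.16000000000000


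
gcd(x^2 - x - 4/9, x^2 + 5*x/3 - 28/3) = 1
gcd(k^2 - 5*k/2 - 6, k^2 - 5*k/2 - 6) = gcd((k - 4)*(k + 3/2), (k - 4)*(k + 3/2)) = k^2 - 5*k/2 - 6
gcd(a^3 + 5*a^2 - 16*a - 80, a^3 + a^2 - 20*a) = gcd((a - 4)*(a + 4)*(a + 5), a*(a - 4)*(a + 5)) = a^2 + a - 20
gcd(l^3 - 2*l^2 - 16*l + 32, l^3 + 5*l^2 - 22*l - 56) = l - 4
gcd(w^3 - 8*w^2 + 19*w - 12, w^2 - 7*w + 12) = w^2 - 7*w + 12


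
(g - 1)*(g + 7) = g^2 + 6*g - 7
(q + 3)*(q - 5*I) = q^2 + 3*q - 5*I*q - 15*I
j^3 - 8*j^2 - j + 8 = (j - 8)*(j - 1)*(j + 1)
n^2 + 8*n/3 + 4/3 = (n + 2/3)*(n + 2)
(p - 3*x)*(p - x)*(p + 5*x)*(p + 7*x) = p^4 + 8*p^3*x - 10*p^2*x^2 - 104*p*x^3 + 105*x^4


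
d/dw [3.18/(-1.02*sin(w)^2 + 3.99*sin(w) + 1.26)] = (6.4872*sin(w) - 12.6882)*cos(w)/(-1.02*sin(w)^2 + 3.99*sin(w) + 1.26)^2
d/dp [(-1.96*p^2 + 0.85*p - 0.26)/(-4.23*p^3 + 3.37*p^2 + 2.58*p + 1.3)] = (-8.2908*p^4 + 7.191*p^3 - 11.2207*p^2 - 3.3436*p + 1.7758)/(17.8929*p^6 - 28.5102*p^5 - 10.4699*p^4 + 6.3912*p^3 + 15.4184*p^2 + 6.708*p + 1.69)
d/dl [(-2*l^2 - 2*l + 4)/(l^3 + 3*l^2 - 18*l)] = 2*(l^4 + 2*l^3 + 15*l^2 - 12*l + 36)/(l^2*(l^4 + 6*l^3 - 27*l^2 - 108*l + 324))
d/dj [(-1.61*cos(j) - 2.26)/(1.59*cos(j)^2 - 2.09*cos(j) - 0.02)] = (-2.5599*cos(j)^2 - 7.1868*cos(j) + 4.6912)*sin(j)/(2.5281*cos(j)^4 - 6.6462*cos(j)^3 + 4.3045*cos(j)^2 + 0.0836*cos(j) + 0.0004)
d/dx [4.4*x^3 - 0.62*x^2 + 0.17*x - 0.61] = 13.2*x^2 - 1.24*x + 0.17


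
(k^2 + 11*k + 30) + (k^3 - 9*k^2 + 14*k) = k^3 - 8*k^2 + 25*k + 30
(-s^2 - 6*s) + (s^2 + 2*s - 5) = -4*s - 5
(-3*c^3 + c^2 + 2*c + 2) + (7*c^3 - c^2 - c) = 4*c^3 + c + 2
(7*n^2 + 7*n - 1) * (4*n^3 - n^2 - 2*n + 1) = 28*n^5 + 21*n^4 - 25*n^3 - 6*n^2 + 9*n - 1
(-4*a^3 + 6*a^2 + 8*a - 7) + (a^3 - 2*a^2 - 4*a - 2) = -3*a^3 + 4*a^2 + 4*a - 9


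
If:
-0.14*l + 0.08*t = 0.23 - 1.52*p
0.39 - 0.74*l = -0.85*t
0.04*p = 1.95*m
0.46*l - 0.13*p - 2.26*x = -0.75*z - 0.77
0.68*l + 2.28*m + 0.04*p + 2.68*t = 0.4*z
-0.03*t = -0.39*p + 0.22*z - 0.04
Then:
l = 0.47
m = 0.00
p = 0.20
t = -0.05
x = 0.60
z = 0.54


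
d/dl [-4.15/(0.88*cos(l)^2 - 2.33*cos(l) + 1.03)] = (9.6695 - 7.304*cos(l))*sin(l)/(0.88*cos(l)^2 - 2.33*cos(l) + 1.03)^2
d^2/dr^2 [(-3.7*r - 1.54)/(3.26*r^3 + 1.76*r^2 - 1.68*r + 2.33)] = (-235.93272*r^5 - 323.772768*r^4 - 204.825024*r^3 + 359.237328*r^2 + 188.543784*r - 25.029088)/(34.645976*r^9 + 56.113728*r^8 - 23.268576*r^7 + 21.903692*r^6 + 92.202816*r^5 - 40.011168*r^4 + 7.01694600000001*r^3 + 48.393168*r^2 - 27.361656*r + 12.649337)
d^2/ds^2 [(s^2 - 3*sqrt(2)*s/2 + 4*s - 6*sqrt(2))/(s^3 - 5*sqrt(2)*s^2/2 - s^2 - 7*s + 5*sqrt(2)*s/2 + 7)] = 2*(4*s^6 - 18*sqrt(2)*s^5 + 48*s^5 - 276*sqrt(2)*s^4 + 126*s^4 + 49*sqrt(2)*s^3 + 1084*s^3 - 1668*s^2 - 6*sqrt(2)*s^2 - 2454*s + 1614*sqrt(2)*s - 2218*sqrt(2) + 2030)/(4*s^9 - 30*sqrt(2)*s^8 - 12*s^8 + 78*s^7 + 90*sqrt(2)*s^7 - 202*s^6 + 205*sqrt(2)*s^6 - 855*sqrt(2)*s^5 - 264*s^5 - 585*sqrt(2)*s^4 + 1320*s^4 - 2758*s^3 + 4115*sqrt(2)*s^3 - 4410*sqrt(2)*s^2 + 4578*s^2 - 4116*s + 1470*sqrt(2)*s + 1372)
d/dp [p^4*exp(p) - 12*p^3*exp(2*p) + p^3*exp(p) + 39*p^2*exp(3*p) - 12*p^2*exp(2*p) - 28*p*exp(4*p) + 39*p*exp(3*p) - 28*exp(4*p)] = (p^4 - 24*p^3*exp(p) + 5*p^3 + 117*p^2*exp(2*p) - 60*p^2*exp(p) + 3*p^2 - 112*p*exp(3*p) + 195*p*exp(2*p) - 24*p*exp(p) - 140*exp(3*p) + 39*exp(2*p))*exp(p)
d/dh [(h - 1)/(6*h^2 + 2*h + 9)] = (-6*h^2 + 12*h + 11)/(36*h^4 + 24*h^3 + 112*h^2 + 36*h + 81)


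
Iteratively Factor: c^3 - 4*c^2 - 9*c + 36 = (c - 4)*(c^2 - 9) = (c - 4)*(c + 3)*(c - 3)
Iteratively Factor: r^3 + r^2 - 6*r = (r - 2)*(r^2 + 3*r) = r*(r - 2)*(r + 3)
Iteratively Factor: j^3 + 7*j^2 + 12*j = (j + 3)*(j^2 + 4*j) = (j + 3)*(j + 4)*(j)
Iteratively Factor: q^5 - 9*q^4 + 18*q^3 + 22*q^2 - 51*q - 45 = (q - 3)*(q^4 - 6*q^3 + 22*q + 15) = (q - 3)*(q + 1)*(q^3 - 7*q^2 + 7*q + 15) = (q - 5)*(q - 3)*(q + 1)*(q^2 - 2*q - 3) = (q - 5)*(q - 3)^2*(q + 1)*(q + 1)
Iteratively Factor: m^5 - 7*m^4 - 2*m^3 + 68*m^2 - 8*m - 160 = (m - 5)*(m^4 - 2*m^3 - 12*m^2 + 8*m + 32) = (m - 5)*(m - 4)*(m^3 + 2*m^2 - 4*m - 8) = (m - 5)*(m - 4)*(m + 2)*(m^2 - 4) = (m - 5)*(m - 4)*(m + 2)^2*(m - 2)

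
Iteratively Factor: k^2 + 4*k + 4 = (k + 2)*(k + 2)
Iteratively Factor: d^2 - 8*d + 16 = (d - 4)*(d - 4)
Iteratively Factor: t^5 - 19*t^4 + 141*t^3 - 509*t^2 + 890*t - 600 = (t - 3)*(t^4 - 16*t^3 + 93*t^2 - 230*t + 200) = (t - 4)*(t - 3)*(t^3 - 12*t^2 + 45*t - 50) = (t - 5)*(t - 4)*(t - 3)*(t^2 - 7*t + 10) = (t - 5)*(t - 4)*(t - 3)*(t - 2)*(t - 5)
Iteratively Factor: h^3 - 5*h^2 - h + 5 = (h - 1)*(h^2 - 4*h - 5) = (h - 1)*(h + 1)*(h - 5)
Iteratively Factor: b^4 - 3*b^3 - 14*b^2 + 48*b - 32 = (b - 1)*(b^3 - 2*b^2 - 16*b + 32) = (b - 4)*(b - 1)*(b^2 + 2*b - 8) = (b - 4)*(b - 1)*(b + 4)*(b - 2)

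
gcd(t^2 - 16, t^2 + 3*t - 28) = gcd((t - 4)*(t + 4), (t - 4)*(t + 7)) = t - 4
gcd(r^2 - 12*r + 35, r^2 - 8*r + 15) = r - 5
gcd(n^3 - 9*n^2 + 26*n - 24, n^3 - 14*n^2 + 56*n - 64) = n^2 - 6*n + 8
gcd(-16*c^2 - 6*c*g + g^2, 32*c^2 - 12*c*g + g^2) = 8*c - g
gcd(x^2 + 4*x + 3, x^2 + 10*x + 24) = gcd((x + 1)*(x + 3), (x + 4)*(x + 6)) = 1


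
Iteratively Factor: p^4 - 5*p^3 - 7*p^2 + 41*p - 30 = (p - 2)*(p^3 - 3*p^2 - 13*p + 15) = (p - 5)*(p - 2)*(p^2 + 2*p - 3) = (p - 5)*(p - 2)*(p - 1)*(p + 3)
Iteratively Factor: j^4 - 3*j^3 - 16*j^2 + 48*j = (j)*(j^3 - 3*j^2 - 16*j + 48) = j*(j - 3)*(j^2 - 16) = j*(j - 4)*(j - 3)*(j + 4)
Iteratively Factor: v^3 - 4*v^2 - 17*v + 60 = (v - 3)*(v^2 - v - 20) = (v - 5)*(v - 3)*(v + 4)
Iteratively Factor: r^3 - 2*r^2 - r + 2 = (r - 1)*(r^2 - r - 2) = (r - 1)*(r + 1)*(r - 2)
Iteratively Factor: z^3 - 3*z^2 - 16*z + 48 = (z + 4)*(z^2 - 7*z + 12) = (z - 3)*(z + 4)*(z - 4)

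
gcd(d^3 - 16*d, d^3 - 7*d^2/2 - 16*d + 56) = d^2 - 16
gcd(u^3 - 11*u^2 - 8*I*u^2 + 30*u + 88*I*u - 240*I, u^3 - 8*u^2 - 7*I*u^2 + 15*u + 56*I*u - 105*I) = u - 5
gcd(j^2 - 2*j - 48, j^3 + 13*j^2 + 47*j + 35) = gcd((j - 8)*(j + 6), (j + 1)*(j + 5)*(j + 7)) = 1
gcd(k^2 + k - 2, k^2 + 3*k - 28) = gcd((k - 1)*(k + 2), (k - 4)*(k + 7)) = 1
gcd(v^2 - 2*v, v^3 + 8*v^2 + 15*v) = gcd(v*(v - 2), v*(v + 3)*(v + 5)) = v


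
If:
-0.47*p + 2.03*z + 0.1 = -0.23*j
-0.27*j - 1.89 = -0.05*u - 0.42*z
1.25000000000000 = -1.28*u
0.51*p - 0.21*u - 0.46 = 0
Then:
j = -6.02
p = 0.50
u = -0.98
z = 0.75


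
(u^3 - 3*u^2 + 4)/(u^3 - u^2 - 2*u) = (u - 2)/u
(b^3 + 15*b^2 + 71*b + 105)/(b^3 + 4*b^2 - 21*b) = (b^2 + 8*b + 15)/(b*(b - 3))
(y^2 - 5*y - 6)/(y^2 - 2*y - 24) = (y + 1)/(y + 4)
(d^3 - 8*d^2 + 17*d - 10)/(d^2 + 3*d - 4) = (d^2 - 7*d + 10)/(d + 4)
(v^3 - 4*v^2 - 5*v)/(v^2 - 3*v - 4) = v*(v - 5)/(v - 4)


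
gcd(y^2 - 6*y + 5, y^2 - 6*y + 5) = y^2 - 6*y + 5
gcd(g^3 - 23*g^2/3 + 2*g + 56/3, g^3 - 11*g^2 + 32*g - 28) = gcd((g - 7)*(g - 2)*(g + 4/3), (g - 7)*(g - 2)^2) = g^2 - 9*g + 14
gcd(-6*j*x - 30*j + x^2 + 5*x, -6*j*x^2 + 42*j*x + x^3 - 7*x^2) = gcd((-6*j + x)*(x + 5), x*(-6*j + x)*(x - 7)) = -6*j + x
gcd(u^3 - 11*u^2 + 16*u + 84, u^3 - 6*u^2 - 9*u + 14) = u^2 - 5*u - 14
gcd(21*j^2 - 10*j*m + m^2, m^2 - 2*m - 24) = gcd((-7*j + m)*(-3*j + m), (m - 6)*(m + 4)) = 1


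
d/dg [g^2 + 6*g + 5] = 2*g + 6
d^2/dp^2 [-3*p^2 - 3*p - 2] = -6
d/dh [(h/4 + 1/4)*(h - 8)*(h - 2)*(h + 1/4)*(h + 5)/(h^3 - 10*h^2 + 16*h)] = h/2 + 25/16 - 5/(16*h^2)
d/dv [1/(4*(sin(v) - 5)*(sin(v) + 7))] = -(sin(v) + 1)*cos(v)/(2*(sin(v) - 5)^2*(sin(v) + 7)^2)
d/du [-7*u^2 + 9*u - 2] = 9 - 14*u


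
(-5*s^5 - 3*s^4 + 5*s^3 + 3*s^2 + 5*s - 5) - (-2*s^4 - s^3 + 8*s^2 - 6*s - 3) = -5*s^5 - s^4 + 6*s^3 - 5*s^2 + 11*s - 2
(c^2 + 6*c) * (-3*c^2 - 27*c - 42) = -3*c^4 - 45*c^3 - 204*c^2 - 252*c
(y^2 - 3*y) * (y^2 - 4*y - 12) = y^4 - 7*y^3 + 36*y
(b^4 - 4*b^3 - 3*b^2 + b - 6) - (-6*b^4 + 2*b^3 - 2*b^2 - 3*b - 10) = 7*b^4 - 6*b^3 - b^2 + 4*b + 4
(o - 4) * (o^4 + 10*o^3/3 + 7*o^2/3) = o^5 - 2*o^4/3 - 11*o^3 - 28*o^2/3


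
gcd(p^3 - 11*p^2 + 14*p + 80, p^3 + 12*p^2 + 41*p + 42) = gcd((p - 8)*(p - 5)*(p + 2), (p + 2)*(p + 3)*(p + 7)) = p + 2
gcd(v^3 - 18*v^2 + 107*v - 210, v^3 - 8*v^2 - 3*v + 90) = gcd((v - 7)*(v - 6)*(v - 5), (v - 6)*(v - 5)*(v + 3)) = v^2 - 11*v + 30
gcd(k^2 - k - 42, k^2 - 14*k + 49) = k - 7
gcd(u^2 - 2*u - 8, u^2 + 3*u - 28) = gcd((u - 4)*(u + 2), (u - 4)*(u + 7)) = u - 4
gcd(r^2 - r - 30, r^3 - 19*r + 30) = r + 5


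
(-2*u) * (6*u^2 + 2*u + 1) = -12*u^3 - 4*u^2 - 2*u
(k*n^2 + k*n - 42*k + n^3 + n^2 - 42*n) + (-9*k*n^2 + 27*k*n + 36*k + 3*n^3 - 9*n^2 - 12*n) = -8*k*n^2 + 28*k*n - 6*k + 4*n^3 - 8*n^2 - 54*n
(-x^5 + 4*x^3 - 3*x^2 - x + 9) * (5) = -5*x^5 + 20*x^3 - 15*x^2 - 5*x + 45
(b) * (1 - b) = -b^2 + b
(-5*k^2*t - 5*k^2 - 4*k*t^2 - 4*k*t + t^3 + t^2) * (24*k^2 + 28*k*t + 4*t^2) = -120*k^4*t - 120*k^4 - 236*k^3*t^2 - 236*k^3*t - 108*k^2*t^3 - 108*k^2*t^2 + 12*k*t^4 + 12*k*t^3 + 4*t^5 + 4*t^4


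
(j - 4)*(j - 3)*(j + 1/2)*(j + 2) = j^4 - 9*j^3/2 - 9*j^2/2 + 23*j + 12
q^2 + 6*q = q*(q + 6)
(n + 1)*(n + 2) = n^2 + 3*n + 2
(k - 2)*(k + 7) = k^2 + 5*k - 14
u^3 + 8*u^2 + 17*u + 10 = (u + 1)*(u + 2)*(u + 5)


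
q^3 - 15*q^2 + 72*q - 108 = (q - 6)^2*(q - 3)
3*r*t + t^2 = t*(3*r + t)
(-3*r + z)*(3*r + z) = -9*r^2 + z^2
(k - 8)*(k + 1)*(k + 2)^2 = k^4 - 3*k^3 - 32*k^2 - 60*k - 32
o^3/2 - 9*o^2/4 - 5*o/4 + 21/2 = (o/2 + 1)*(o - 7/2)*(o - 3)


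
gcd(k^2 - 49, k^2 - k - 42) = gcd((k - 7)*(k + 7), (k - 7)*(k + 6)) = k - 7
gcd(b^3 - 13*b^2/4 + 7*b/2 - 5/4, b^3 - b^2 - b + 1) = b^2 - 2*b + 1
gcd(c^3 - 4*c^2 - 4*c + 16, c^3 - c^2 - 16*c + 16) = c - 4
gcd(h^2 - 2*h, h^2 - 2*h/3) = h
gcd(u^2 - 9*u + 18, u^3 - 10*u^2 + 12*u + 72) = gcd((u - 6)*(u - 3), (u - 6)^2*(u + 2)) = u - 6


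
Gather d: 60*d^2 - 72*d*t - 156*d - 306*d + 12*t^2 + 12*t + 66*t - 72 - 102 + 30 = 60*d^2 + d*(-72*t - 462) + 12*t^2 + 78*t - 144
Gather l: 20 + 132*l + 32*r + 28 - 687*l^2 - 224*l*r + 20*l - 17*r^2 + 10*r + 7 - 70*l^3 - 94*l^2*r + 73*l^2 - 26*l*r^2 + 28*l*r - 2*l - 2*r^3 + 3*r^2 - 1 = -70*l^3 + l^2*(-94*r - 614) + l*(-26*r^2 - 196*r + 150) - 2*r^3 - 14*r^2 + 42*r + 54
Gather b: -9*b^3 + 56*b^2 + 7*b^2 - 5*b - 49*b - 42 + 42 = -9*b^3 + 63*b^2 - 54*b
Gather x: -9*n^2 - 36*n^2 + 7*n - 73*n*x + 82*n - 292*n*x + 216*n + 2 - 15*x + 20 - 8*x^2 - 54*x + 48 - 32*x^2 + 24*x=-45*n^2 + 305*n - 40*x^2 + x*(-365*n - 45) + 70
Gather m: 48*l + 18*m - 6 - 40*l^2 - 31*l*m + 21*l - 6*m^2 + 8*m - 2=-40*l^2 + 69*l - 6*m^2 + m*(26 - 31*l) - 8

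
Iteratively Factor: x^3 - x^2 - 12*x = (x - 4)*(x^2 + 3*x) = x*(x - 4)*(x + 3)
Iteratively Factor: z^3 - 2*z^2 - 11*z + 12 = (z - 1)*(z^2 - z - 12) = (z - 1)*(z + 3)*(z - 4)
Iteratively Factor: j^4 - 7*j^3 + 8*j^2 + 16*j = (j + 1)*(j^3 - 8*j^2 + 16*j) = (j - 4)*(j + 1)*(j^2 - 4*j) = j*(j - 4)*(j + 1)*(j - 4)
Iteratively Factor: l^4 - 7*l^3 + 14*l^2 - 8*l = (l)*(l^3 - 7*l^2 + 14*l - 8) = l*(l - 2)*(l^2 - 5*l + 4) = l*(l - 4)*(l - 2)*(l - 1)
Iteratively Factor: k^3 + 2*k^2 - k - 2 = (k - 1)*(k^2 + 3*k + 2) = (k - 1)*(k + 1)*(k + 2)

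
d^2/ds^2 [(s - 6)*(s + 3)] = 2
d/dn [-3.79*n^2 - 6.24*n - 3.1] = -7.58*n - 6.24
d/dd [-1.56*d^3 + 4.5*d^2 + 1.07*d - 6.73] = -4.68*d^2 + 9.0*d + 1.07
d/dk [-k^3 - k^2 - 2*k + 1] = -3*k^2 - 2*k - 2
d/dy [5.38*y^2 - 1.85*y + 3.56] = 10.76*y - 1.85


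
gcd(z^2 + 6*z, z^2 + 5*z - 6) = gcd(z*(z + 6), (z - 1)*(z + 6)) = z + 6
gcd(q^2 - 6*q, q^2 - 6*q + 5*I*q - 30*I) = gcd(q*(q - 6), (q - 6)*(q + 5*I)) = q - 6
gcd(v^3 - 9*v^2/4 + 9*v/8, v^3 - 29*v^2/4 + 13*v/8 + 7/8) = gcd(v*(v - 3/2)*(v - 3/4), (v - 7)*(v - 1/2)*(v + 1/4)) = 1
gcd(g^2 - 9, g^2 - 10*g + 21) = g - 3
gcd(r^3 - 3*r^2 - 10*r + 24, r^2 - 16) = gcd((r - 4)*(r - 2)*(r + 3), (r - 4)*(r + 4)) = r - 4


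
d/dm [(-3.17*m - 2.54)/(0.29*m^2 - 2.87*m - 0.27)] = (0.9193*m^2 + 1.4732*m - 6.4339)/(0.0841*m^4 - 1.6646*m^3 + 8.0803*m^2 + 1.5498*m + 0.0729)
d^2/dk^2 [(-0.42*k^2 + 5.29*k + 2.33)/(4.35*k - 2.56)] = (200.492706 - 2.8421709430404e-14*k)/(82.312875*k^3 - 145.3248*k^2 + 85.52448*k - 16.777216)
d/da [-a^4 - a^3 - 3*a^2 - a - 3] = -4*a^3 - 3*a^2 - 6*a - 1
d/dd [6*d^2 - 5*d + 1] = 12*d - 5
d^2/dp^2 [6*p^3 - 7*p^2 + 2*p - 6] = 36*p - 14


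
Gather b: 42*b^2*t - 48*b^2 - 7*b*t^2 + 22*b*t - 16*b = b^2*(42*t - 48) + b*(-7*t^2 + 22*t - 16)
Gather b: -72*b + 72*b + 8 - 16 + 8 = 0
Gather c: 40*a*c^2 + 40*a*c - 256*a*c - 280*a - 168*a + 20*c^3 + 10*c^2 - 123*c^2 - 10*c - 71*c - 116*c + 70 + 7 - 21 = -448*a + 20*c^3 + c^2*(40*a - 113) + c*(-216*a - 197) + 56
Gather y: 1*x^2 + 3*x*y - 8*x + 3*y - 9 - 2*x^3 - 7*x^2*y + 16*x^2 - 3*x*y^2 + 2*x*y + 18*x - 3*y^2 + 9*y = -2*x^3 + 17*x^2 + 10*x + y^2*(-3*x - 3) + y*(-7*x^2 + 5*x + 12) - 9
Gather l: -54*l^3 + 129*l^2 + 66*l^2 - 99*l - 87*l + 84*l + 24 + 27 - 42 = -54*l^3 + 195*l^2 - 102*l + 9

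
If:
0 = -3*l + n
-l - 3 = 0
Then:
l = -3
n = -9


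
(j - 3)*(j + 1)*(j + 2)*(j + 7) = j^4 + 7*j^3 - 7*j^2 - 55*j - 42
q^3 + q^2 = q^2*(q + 1)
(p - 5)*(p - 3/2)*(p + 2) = p^3 - 9*p^2/2 - 11*p/2 + 15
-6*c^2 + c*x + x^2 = (-2*c + x)*(3*c + x)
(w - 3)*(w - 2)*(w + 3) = w^3 - 2*w^2 - 9*w + 18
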